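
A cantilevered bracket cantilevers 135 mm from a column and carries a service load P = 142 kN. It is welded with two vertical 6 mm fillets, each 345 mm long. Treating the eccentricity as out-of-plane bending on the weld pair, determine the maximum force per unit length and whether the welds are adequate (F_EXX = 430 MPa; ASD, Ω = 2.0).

f_max ≈ 525 N/mm; adequate

L_w = 2 × 345 = 690 mm; section modulus (unit throat) S = 2 × L²/6 = 39680 mm².
Direct shear f_v = P/L_w = 142×10³/690 = 205.8 N/mm.
Moment M = P × e = 142×10³ × 135 = 19170000 N·mm; bending f_b = M/S = 483.2 N/mm.
f_max = √(f_v² + f_b²) = √(205.8² + 483.2²) = 525.2 N/mm.
r_n/Ω = (1/2.0) × 0.6 × 430 × (0.707 × 6) = 547.2 N/mm → adequate.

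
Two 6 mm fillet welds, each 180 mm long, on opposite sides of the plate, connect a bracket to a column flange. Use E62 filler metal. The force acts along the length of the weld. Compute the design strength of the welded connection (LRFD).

E62XX → F_EXX = 620 MPa.
Effective throat t_e = 0.707 × 6 = 4.242 mm.
Total length L = 360 mm; A_we = 4.242 × 360 = 1527 mm².
F_nw = 0.6 F_EXX = 0.6 × 620 = 372 MPa.
φR_n = 0.75 × 372 × 1527 × 10⁻³ = 426.1 kN.

φR_n ≈ 426 kN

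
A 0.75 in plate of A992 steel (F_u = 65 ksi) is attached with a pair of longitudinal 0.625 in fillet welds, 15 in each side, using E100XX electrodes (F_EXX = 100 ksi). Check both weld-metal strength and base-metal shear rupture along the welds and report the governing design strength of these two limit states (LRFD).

t_e = 0.707 × 0.625 = 0.4419 in; L = 30 in.
Weld metal: φR_n = 0.75 × 0.6 × 100 × 0.4419 × 30 = 596.5 kips.
Base metal (shear rupture): φR_n = 0.75 × 0.6 × 65 × 0.75 × 30 = 658.1 kips.
Governing: weld metal.

φR_n ≈ 597 kips (weld metal governs)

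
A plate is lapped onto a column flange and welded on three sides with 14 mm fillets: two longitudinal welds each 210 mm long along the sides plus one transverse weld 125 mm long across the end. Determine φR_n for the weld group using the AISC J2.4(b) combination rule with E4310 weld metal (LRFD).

E43XX → F_EXX = 430 MPa.
t_e = 0.707 × 14 = 9.898 mm.
R_nwl = 0.6 × 430 × 9.898 × 420 × 10⁻³ = 1073 kN (longitudinal, 2 welds).
R_nwt = 0.6 × 430 × 9.898 × 125 × 10⁻³ = 319.2 kN (transverse, base value).
(i) R_nwl + R_nwt = 1392 kN; (ii) 0.85 R_nwl + 1.5 R_nwt = 1390 kN.
R_n = max = 1392 kN [governs: (i)]; φR_n = 1044 kN.

φR_n ≈ 1040 kN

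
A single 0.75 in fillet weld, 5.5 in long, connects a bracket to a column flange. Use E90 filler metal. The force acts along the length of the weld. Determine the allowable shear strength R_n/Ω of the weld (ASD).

R_n/Ω ≈ 78.7 kip

E90XX → F_EXX = 90 ksi.
Effective throat t_e = 0.707 × 0.75 = 0.5302 in.
Total length L = 5.5 in; A_we = 0.5302 × 5.5 = 2.916 in².
F_nw = 0.6 F_EXX = 0.6 × 90 = 54 ksi.
R_n = 54 × 2.916 = 157.5 kip; R_n/Ω = 157.5/2.0 = 78.74 kip.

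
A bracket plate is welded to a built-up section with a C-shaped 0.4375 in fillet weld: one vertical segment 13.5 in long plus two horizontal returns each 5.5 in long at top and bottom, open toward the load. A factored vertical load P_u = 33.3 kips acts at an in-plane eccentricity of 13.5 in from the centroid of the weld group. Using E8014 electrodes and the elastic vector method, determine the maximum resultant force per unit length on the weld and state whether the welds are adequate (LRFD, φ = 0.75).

E80XX → F_EXX = 80 ksi.
Total weld length L_w = 24.5 in. Treat welds as unit-width lines.
Centroid: x̄ = 2×5.5×2.75 / 24.5 = 1.235 in from the vertical weld.
Polar moment about centroid: J = I_x + I_y = [13.5³/12 + 2×5.5×6.75²] + [13.5×1.235² + 2(5.5³/12 + 5.5×1.515²)] = 779.8 in³.
Direct shear f_v = P/L_w = 33.3 / 24.5 = 1.359 kip/in (vertical).
Torsion M = P·e = 33.3 × 13.5 = 449.55 kip·in.
Critical point at (x, y) = (4.265, 6.75) from centroid. f_tx = M·y/J = 3.891 kip/in; f_ty = M·x/J = 2.459 kip/in.
Resultant f_max = √[f_tx² + (f_v + f_ty)²] = √[3.891² + (1.359 + 2.459)²] = 5.452 kip/in.
Capacity per unit length: φr_n = 0.75 × 0.6 × 80 × (0.707 × 0.4375) = 11.14 kip/in.
5.452 ≤ 11.14 → adequate.

f_max ≈ 5.45 kip/in; adequate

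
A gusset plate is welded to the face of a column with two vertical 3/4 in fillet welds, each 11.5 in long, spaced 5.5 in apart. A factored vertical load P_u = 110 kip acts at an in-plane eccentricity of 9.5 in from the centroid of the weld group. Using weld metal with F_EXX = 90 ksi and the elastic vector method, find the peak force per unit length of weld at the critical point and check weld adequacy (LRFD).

Total weld length L_w = 23 in. Treat welds as unit-width lines.
Polar moment about centroid: J = 2[d³/12 + d(b/2)²] = 2[11.5³/12 + 11.5×2.75²] = 427.4 in³.
Direct shear f_v = P/L_w = 110 / 23 = 4.783 kip/in (vertical).
Torsion M = P·e = 110 × 9.5 = 1045 kip·in.
Critical point at (x, y) = (2.75, 5.75) from centroid. f_tx = M·y/J = 14.06 kip/in; f_ty = M·x/J = 6.724 kip/in.
Resultant f_max = √[f_tx² + (f_v + f_ty)²] = √[14.06² + (4.783 + 6.724)²] = 18.17 kip/in.
Capacity per unit length: φr_n = 0.75 × 0.6 × 90 × (0.707 × 0.75) = 21.48 kip/in.
18.17 ≤ 21.48 → adequate.

f_max ≈ 18.2 kip/in; adequate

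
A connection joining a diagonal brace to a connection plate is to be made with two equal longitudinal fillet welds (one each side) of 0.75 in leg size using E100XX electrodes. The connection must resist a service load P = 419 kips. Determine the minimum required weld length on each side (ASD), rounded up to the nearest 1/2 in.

L = 13.5 in on each side

E100XX → F_EXX = 100 ksi.
Throat t_e = 0.707 × 0.75 = 0.5302 in.
r_n/Ω = (0.6 × 100 × 0.5302) / 2.0 = 15.91 kip/in.
L_req = P / (r_n/Ω) = 419 / 15.91 = 26.34 in total.
Per side: 26.34 / 2 = 13.17 in.
Round up → use L = 13.5 in on each side.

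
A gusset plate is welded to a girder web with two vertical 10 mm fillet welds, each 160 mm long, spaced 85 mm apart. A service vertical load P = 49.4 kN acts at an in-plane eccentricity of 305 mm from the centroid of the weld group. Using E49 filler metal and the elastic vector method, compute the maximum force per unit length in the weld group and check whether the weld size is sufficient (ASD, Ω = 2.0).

f_max ≈ 1160 N/mm; NOT adequate

E49XX → F_EXX = 490 MPa.
Total weld length L_w = 320 mm. Treat welds as unit-width lines.
Polar moment about centroid: J = 2[d³/12 + d(b/2)²] = 2[160³/12 + 160×42.5²] = 1261000 mm³.
Direct shear f_v = P/L_w = 49.4×10³ / 320 = 154.4 N/mm (vertical).
Torsion M = P·e = 49.4×10³ × 305 = 15067000 N·mm.
Critical point at (x, y) = (42.5, 80) from centroid. f_tx = M·y/J = 956.1 N/mm; f_ty = M·x/J = 507.9 N/mm.
Resultant f_max = √[f_tx² + (f_v + f_ty)²] = √[956.1² + (154.4 + 507.9)²] = 1163 N/mm.
Capacity per unit length: r_n/Ω = (1/2.0) × 0.6 × 490 × (0.707 × 10) = 1039 N/mm.
1163 > 1039 → NOT adequate.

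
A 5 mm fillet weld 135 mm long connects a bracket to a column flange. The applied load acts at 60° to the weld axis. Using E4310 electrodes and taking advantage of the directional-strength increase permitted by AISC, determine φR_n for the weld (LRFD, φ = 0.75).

E43XX → F_EXX = 430 MPa.
t_e = 0.707 × 5 = 3.535 mm; A_we = 3.535 × 135 = 477.2 mm².
Directional factor: 1.0 + 0.5 sin^1.5(60°) = 1.403.
F_nw = 0.6 × 430 × 1.403 = 362 MPa.
φR_n = 0.75 × 362 × 477.2 × 10⁻³ = 129.6 kN.

φR_n ≈ 130 kN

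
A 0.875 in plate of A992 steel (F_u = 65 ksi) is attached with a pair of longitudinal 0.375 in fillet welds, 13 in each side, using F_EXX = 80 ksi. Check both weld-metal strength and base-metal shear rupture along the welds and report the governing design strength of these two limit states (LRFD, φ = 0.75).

t_e = 0.707 × 0.375 = 0.2651 in; L = 26 in.
Weld metal: φR_n = 0.75 × 0.6 × 80 × 0.2651 × 26 = 248.2 kip.
Base metal (shear rupture): φR_n = 0.75 × 0.6 × 65 × 0.875 × 26 = 665.4 kip.
Governing: weld metal.

φR_n ≈ 248 kip (weld metal governs)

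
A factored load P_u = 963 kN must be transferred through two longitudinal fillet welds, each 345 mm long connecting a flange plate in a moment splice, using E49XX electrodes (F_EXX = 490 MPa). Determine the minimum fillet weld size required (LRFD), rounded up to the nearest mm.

w = 9 mm

Total weld length L = 690 mm.
Required throat t_e = P_u / (φ × 0.6 F_EXX × L) = 963 / (0.75 × 0.6 × 490 × 690 × 10⁻³) = 6.329 mm.
Required leg w = t_e / 0.707 = 8.953 mm → use 9 mm.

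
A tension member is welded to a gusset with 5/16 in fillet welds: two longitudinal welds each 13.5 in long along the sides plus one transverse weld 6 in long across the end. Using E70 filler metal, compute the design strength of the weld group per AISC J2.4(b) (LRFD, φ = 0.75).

φR_n ≈ 230 kip

E70XX → F_EXX = 70 ksi.
t_e = 0.707 × 0.3125 = 0.2209 in.
R_nwl = 0.6 × 70 × 0.2209 × 27 = 250.5 kip (longitudinal, 2 welds).
R_nwt = 0.6 × 70 × 0.2209 × 6 = 55.68 kip (transverse, base value).
(i) R_nwl + R_nwt = 306.2 kip; (ii) 0.85 R_nwl + 1.5 R_nwt = 296.5 kip.
R_n = max = 306.2 kip [governs: (i)]; φR_n = 229.7 kip.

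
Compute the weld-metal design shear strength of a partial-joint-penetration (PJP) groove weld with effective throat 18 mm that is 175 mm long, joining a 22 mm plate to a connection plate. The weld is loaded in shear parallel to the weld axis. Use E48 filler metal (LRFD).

φR_n ≈ 680 kN

E48XX → F_EXX = 480 MPa.
Effective throat (given) t_e = 18 mm.
A_we = 18 × 175 = 3150 mm².
F_nw = 0.6 F_EXX = 288 MPa.
φR_n = 0.75 × 288 × 3150 × 10⁻³ = 680.4 kN.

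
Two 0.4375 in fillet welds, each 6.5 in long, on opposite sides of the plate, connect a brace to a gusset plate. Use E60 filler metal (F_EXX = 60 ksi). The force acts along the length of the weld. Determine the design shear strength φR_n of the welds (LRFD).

Effective throat t_e = 0.707 × 0.4375 = 0.3093 in.
Total length L = 13 in; A_we = 0.3093 × 13 = 4.021 in².
F_nw = 0.6 F_EXX = 0.6 × 60 = 36 ksi.
φR_n = 0.75 × 36 × 4.021 = 108.6 kips.

φR_n ≈ 109 kips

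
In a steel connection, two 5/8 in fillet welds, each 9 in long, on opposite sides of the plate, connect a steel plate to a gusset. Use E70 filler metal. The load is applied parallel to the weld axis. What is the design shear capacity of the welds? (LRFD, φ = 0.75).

E70XX → F_EXX = 70 ksi.
Effective throat t_e = 0.707 × 0.625 = 0.4419 in.
Total length L = 18 in; A_we = 0.4419 × 18 = 7.954 in².
F_nw = 0.6 F_EXX = 0.6 × 70 = 42 ksi.
φR_n = 0.75 × 42 × 7.954 = 250.5 kip.

φR_n ≈ 251 kip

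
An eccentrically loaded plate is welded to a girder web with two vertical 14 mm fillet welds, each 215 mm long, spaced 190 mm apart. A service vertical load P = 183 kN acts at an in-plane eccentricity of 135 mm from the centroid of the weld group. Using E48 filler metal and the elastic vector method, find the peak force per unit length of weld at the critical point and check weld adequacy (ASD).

f_max ≈ 975 N/mm; adequate

E48XX → F_EXX = 480 MPa.
Total weld length L_w = 430 mm. Treat welds as unit-width lines.
Polar moment about centroid: J = 2[d³/12 + d(b/2)²] = 2[215³/12 + 215×95²] = 5537000 mm³.
Direct shear f_v = P/L_w = 183×10³ / 430 = 425.6 N/mm (vertical).
Torsion M = P·e = 183×10³ × 135 = 24705000 N·mm.
Critical point at (x, y) = (95, 107.5) from centroid. f_tx = M·y/J = 479.6 N/mm; f_ty = M·x/J = 423.9 N/mm.
Resultant f_max = √[f_tx² + (f_v + f_ty)²] = √[479.6² + (425.6 + 423.9)²] = 975.5 N/mm.
Capacity per unit length: r_n/Ω = (1/2.0) × 0.6 × 480 × (0.707 × 14) = 1425 N/mm.
975.5 ≤ 1425 → adequate.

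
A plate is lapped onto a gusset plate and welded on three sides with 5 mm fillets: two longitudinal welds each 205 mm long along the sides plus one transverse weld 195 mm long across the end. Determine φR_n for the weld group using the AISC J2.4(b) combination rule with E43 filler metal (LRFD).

E43XX → F_EXX = 430 MPa.
t_e = 0.707 × 5 = 3.535 mm.
R_nwl = 0.6 × 430 × 3.535 × 410 × 10⁻³ = 373.9 kN (longitudinal, 2 welds).
R_nwt = 0.6 × 430 × 3.535 × 195 × 10⁻³ = 177.8 kN (transverse, base value).
(i) R_nwl + R_nwt = 551.8 kN; (ii) 0.85 R_nwl + 1.5 R_nwt = 584.6 kN.
R_n = max = 584.6 kN [governs: (ii)]; φR_n = 438.5 kN.

φR_n ≈ 438 kN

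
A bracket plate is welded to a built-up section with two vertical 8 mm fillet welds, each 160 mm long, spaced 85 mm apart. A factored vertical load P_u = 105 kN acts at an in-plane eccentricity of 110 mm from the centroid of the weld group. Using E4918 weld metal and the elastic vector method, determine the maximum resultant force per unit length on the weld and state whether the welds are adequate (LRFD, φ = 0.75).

f_max ≈ 1030 N/mm; adequate

E49XX → F_EXX = 490 MPa.
Total weld length L_w = 320 mm. Treat welds as unit-width lines.
Polar moment about centroid: J = 2[d³/12 + d(b/2)²] = 2[160³/12 + 160×42.5²] = 1261000 mm³.
Direct shear f_v = P/L_w = 105×10³ / 320 = 328.1 N/mm (vertical).
Torsion M = P·e = 105×10³ × 110 = 11550000 N·mm.
Critical point at (x, y) = (42.5, 80) from centroid. f_tx = M·y/J = 732.9 N/mm; f_ty = M·x/J = 389.4 N/mm.
Resultant f_max = √[f_tx² + (f_v + f_ty)²] = √[732.9² + (328.1 + 389.4)²] = 1026 N/mm.
Capacity per unit length: φr_n = 0.75 × 0.6 × 490 × (0.707 × 8) = 1247 N/mm.
1026 ≤ 1247 → adequate.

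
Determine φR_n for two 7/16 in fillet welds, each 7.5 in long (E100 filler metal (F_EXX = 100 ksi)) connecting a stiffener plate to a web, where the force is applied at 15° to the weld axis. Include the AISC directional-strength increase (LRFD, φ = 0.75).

t_e = 0.707 × 0.4375 = 0.3093 in; A_we = 0.3093 × 15 = 4.64 in².
Directional factor: 1.0 + 0.5 sin^1.5(15°) = 1.066.
F_nw = 0.6 × 100 × 1.066 = 63.95 ksi.
φR_n = 0.75 × 63.95 × 4.64 = 222.5 kip.

φR_n ≈ 223 kip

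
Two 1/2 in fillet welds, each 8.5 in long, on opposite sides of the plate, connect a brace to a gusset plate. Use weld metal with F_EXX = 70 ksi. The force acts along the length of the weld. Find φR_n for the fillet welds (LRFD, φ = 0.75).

φR_n ≈ 189 kips

Effective throat t_e = 0.707 × 0.5 = 0.3535 in.
Total length L = 17 in; A_we = 0.3535 × 17 = 6.01 in².
F_nw = 0.6 F_EXX = 0.6 × 70 = 42 ksi.
φR_n = 0.75 × 42 × 6.01 = 189.3 kips.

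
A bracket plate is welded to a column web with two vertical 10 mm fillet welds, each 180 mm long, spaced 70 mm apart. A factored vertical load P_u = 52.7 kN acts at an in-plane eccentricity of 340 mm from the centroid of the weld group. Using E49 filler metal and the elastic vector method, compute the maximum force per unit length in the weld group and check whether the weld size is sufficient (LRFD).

f_max ≈ 1280 N/mm; adequate

E49XX → F_EXX = 490 MPa.
Total weld length L_w = 360 mm. Treat welds as unit-width lines.
Polar moment about centroid: J = 2[d³/12 + d(b/2)²] = 2[180³/12 + 180×35²] = 1413000 mm³.
Direct shear f_v = P/L_w = 52.7×10³ / 360 = 146.4 N/mm (vertical).
Torsion M = P·e = 52.7×10³ × 340 = 17918000 N·mm.
Critical point at (x, y) = (35, 90) from centroid. f_tx = M·y/J = 1141 N/mm; f_ty = M·x/J = 443.8 N/mm.
Resultant f_max = √[f_tx² + (f_v + f_ty)²] = √[1141² + (146.4 + 443.8)²] = 1285 N/mm.
Capacity per unit length: φr_n = 0.75 × 0.6 × 490 × (0.707 × 10) = 1559 N/mm.
1285 ≤ 1559 → adequate.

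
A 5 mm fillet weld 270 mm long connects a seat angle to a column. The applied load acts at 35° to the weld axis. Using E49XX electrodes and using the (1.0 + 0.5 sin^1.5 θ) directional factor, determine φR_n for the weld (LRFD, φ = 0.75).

φR_n ≈ 256 kN

E49XX → F_EXX = 490 MPa.
t_e = 0.707 × 5 = 3.535 mm; A_we = 3.535 × 270 = 954.4 mm².
Directional factor: 1.0 + 0.5 sin^1.5(35°) = 1.217.
F_nw = 0.6 × 490 × 1.217 = 357.9 MPa.
φR_n = 0.75 × 357.9 × 954.4 × 10⁻³ = 256.2 kN.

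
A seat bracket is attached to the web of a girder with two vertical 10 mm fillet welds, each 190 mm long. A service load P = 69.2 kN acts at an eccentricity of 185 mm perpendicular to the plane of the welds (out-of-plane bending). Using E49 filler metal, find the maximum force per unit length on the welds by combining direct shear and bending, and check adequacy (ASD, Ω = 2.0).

f_max ≈ 1080 N/mm; NOT adequate

E49XX → F_EXX = 490 MPa.
L_w = 2 × 190 = 380 mm; section modulus (unit throat) S = 2 × L²/6 = 12030 mm².
Direct shear f_v = P/L_w = 69.2×10³/380 = 182.1 N/mm.
Moment M = P × e = 69.2×10³ × 185 = 12802000 N·mm; bending f_b = M/S = 1064 N/mm.
f_max = √(f_v² + f_b²) = √(182.1² + 1064²) = 1079 N/mm.
r_n/Ω = (1/2.0) × 0.6 × 490 × (0.707 × 10) = 1039 N/mm → NOT adequate.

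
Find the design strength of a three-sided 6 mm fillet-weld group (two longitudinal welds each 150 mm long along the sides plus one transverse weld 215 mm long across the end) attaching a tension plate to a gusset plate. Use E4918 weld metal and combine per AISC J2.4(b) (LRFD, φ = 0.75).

E49XX → F_EXX = 490 MPa.
t_e = 0.707 × 6 = 4.242 mm.
R_nwl = 0.6 × 490 × 4.242 × 300 × 10⁻³ = 374.1 kN (longitudinal, 2 welds).
R_nwt = 0.6 × 490 × 4.242 × 215 × 10⁻³ = 268.1 kN (transverse, base value).
(i) R_nwl + R_nwt = 642.3 kN; (ii) 0.85 R_nwl + 1.5 R_nwt = 720.2 kN.
R_n = max = 720.2 kN [governs: (ii)]; φR_n = 540.2 kN.

φR_n ≈ 540 kN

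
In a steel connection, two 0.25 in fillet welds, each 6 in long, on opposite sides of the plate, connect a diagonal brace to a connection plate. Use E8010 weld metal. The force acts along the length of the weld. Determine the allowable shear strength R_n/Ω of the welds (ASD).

R_n/Ω ≈ 50.9 kips

E80XX → F_EXX = 80 ksi.
Effective throat t_e = 0.707 × 0.25 = 0.1767 in.
Total length L = 12 in; A_we = 0.1767 × 12 = 2.121 in².
F_nw = 0.6 F_EXX = 0.6 × 80 = 48 ksi.
R_n = 48 × 2.121 = 101.8 kips; R_n/Ω = 101.8/2.0 = 50.9 kips.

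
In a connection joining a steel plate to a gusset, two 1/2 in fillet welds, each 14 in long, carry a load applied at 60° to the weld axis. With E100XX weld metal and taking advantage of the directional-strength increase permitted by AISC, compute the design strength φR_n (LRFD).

φR_n ≈ 625 kips

E100XX → F_EXX = 100 ksi.
t_e = 0.707 × 0.5 = 0.3535 in; A_we = 0.3535 × 28 = 9.898 in².
Directional factor: 1.0 + 0.5 sin^1.5(60°) = 1.403.
F_nw = 0.6 × 100 × 1.403 = 84.18 ksi.
φR_n = 0.75 × 84.18 × 9.898 = 624.9 kips.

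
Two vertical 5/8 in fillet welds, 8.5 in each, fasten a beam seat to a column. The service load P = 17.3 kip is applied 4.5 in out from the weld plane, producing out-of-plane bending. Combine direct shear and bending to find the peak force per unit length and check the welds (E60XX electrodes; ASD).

f_max ≈ 3.39 kip/in; adequate

E60XX → F_EXX = 60 ksi.
L_w = 2 × 8.5 = 17 in; section modulus (unit throat) S = 2 × L²/6 = 24.08 in².
Direct shear f_v = P/L_w = 17.3/17 = 1.018 kip/in.
Moment M = P × e = 17.3 × 4.5 = 77.85 kip·in; bending f_b = M/S = 3.233 kip/in.
f_max = √(f_v² + f_b²) = √(1.018² + 3.233²) = 3.389 kip/in.
r_n/Ω = (1/2.0) × 0.6 × 60 × (0.707 × 0.625) = 7.954 kip/in → adequate.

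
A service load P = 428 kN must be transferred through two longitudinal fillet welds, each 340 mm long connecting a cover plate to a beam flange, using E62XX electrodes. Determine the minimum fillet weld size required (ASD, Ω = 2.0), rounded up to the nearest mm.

w = 5 mm

E62XX → F_EXX = 620 MPa.
Total weld length L = 680 mm.
Required throat t_e = P × Ω / (0.6 F_EXX × L) = 428 × 2.0 / (0.6 × 620 × 680 × 10⁻³) = 3.384 mm.
Required leg w = t_e / 0.707 = 4.786 mm → use 5 mm.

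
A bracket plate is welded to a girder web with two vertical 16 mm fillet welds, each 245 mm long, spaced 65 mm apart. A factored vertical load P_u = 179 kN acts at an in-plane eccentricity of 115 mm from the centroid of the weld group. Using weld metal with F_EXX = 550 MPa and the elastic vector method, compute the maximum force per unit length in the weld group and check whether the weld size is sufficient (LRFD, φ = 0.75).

f_max ≈ 1030 N/mm; adequate

Total weld length L_w = 490 mm. Treat welds as unit-width lines.
Polar moment about centroid: J = 2[d³/12 + d(b/2)²] = 2[245³/12 + 245×32.5²] = 2969000 mm³.
Direct shear f_v = P/L_w = 179×10³ / 490 = 365.3 N/mm (vertical).
Torsion M = P·e = 179×10³ × 115 = 20585000 N·mm.
Critical point at (x, y) = (32.5, 122.5) from centroid. f_tx = M·y/J = 849.4 N/mm; f_ty = M·x/J = 225.4 N/mm.
Resultant f_max = √[f_tx² + (f_v + f_ty)²] = √[849.4² + (365.3 + 225.4)²] = 1035 N/mm.
Capacity per unit length: φr_n = 0.75 × 0.6 × 550 × (0.707 × 16) = 2800 N/mm.
1035 ≤ 2800 → adequate.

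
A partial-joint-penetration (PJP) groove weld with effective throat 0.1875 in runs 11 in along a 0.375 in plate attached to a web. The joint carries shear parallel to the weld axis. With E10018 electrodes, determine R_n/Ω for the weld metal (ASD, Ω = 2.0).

R_n/Ω ≈ 61.9 kip

E100XX → F_EXX = 100 ksi.
Effective throat (given) t_e = 0.1875 in.
A_we = 0.1875 × 11 = 2.062 in².
F_nw = 0.6 F_EXX = 60 ksi.
R_n/Ω = (60 × 2.062) / 2.0 = 61.88 kip.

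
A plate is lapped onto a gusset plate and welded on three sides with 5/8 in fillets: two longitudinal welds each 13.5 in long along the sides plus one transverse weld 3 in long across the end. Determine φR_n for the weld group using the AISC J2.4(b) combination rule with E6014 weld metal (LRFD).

φR_n ≈ 358 kip

E60XX → F_EXX = 60 ksi.
t_e = 0.707 × 0.625 = 0.4419 in.
R_nwl = 0.6 × 60 × 0.4419 × 27 = 429.5 kip (longitudinal, 2 welds).
R_nwt = 0.6 × 60 × 0.4419 × 3 = 47.72 kip (transverse, base value).
(i) R_nwl + R_nwt = 477.2 kip; (ii) 0.85 R_nwl + 1.5 R_nwt = 436.7 kip.
R_n = max = 477.2 kip [governs: (i)]; φR_n = 357.9 kip.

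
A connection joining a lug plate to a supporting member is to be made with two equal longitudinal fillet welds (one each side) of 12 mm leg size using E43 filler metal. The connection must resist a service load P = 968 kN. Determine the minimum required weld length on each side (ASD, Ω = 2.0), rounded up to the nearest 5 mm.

E43XX → F_EXX = 430 MPa.
Throat t_e = 0.707 × 12 = 8.484 mm.
r_n/Ω = (0.6 × 430 × 8.484) / 2.0 = 1094 N/mm = 1.094 kN/mm.
L_req = P / (r_n/Ω) = 968 / 1.094 = 884.5 mm total.
Per side: 884.5 / 2 = 442.2 mm.
Round up → use L = 445 mm on each side.

L = 445 mm on each side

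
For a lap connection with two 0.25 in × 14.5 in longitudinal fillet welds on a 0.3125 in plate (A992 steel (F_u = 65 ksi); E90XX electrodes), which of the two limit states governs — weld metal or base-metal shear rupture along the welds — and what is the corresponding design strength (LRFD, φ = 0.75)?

E90XX → F_EXX = 90 ksi.
t_e = 0.707 × 0.25 = 0.1767 in; L = 29 in.
Weld metal: φR_n = 0.75 × 0.6 × 90 × 0.1767 × 29 = 207.6 kips.
Base metal (shear rupture): φR_n = 0.75 × 0.6 × 65 × 0.3125 × 29 = 265.1 kips.
Governing: weld metal.

φR_n ≈ 208 kips (weld metal governs)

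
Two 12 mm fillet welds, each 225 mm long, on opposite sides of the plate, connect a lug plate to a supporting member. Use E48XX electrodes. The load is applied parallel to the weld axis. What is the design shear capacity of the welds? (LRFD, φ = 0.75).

φR_n ≈ 825 kN

E48XX → F_EXX = 480 MPa.
Effective throat t_e = 0.707 × 12 = 8.484 mm.
Total length L = 450 mm; A_we = 8.484 × 450 = 3818 mm².
F_nw = 0.6 F_EXX = 0.6 × 480 = 288 MPa.
φR_n = 0.75 × 288 × 3818 × 10⁻³ = 824.6 kN.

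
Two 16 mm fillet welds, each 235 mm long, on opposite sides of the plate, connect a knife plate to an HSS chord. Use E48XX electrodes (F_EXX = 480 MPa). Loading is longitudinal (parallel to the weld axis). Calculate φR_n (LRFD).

φR_n ≈ 1150 kN

Effective throat t_e = 0.707 × 16 = 11.31 mm.
Total length L = 470 mm; A_we = 11.31 × 470 = 5317 mm².
F_nw = 0.6 F_EXX = 0.6 × 480 = 288 MPa.
φR_n = 0.75 × 288 × 5317 × 10⁻³ = 1148 kN.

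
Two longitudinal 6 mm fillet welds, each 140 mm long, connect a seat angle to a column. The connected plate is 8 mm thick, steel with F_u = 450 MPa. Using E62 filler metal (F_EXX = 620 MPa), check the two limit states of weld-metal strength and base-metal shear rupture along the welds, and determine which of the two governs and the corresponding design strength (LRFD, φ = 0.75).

t_e = 0.707 × 6 = 4.242 mm; L = 280 mm.
Weld metal: φR_n = 0.75 × 0.6 × 620 × 4.242 × 280 × 10⁻³ = 331.4 kN.
Base metal (shear rupture): φR_n = 0.75 × 0.6 × 450 × 8 × 280 × 10⁻³ = 453.6 kN.
Governing: weld metal.

φR_n ≈ 331 kN (weld metal governs)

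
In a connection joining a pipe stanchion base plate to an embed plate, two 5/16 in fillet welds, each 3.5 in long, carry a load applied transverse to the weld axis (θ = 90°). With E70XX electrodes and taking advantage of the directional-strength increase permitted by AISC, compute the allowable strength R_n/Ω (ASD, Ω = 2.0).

R_n/Ω ≈ 48.7 kips

E70XX → F_EXX = 70 ksi.
t_e = 0.707 × 0.3125 = 0.2209 in; A_we = 0.2209 × 7 = 1.547 in².
Directional factor: 1.0 + 0.5 sin^1.5(90°) = 1.5.
F_nw = 0.6 × 70 × 1.5 = 63 ksi.
R_n/Ω = (63 × 1.547) / 2.0 = 48.72 kips.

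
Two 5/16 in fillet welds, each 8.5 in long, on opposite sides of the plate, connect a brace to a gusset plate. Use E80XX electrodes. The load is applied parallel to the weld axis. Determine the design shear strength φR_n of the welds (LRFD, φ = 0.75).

φR_n ≈ 135 kips

E80XX → F_EXX = 80 ksi.
Effective throat t_e = 0.707 × 0.3125 = 0.2209 in.
Total length L = 17 in; A_we = 0.2209 × 17 = 3.756 in².
F_nw = 0.6 F_EXX = 0.6 × 80 = 48 ksi.
φR_n = 0.75 × 48 × 3.756 = 135.2 kips.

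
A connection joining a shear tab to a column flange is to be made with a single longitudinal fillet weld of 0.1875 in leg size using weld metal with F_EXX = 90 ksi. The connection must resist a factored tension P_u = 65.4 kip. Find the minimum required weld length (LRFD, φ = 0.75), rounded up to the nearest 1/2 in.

L = 12.5 in

Throat t_e = 0.707 × 0.1875 = 0.1326 in.
φr_n = 0.75 × 0.6 × 90 × 0.1326 = 5.369 kip/in.
L_req = P_u / φr_n = 65.4 / 5.369 = 12.18 in total.
Round up → use L = 12.5 in.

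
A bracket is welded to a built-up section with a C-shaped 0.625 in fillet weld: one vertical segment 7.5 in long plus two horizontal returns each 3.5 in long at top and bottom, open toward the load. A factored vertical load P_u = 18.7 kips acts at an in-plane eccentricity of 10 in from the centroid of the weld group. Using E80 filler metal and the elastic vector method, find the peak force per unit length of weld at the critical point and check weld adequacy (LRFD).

f_max ≈ 6.49 kip/in; adequate

E80XX → F_EXX = 80 ksi.
Total weld length L_w = 14.5 in. Treat welds as unit-width lines.
Centroid: x̄ = 2×3.5×1.75 / 14.5 = 0.8448 in from the vertical weld.
Polar moment about centroid: J = I_x + I_y = [7.5³/12 + 2×3.5×3.75²] + [7.5×0.8448² + 2(3.5³/12 + 3.5×0.9052²)] = 151.8 in³.
Direct shear f_v = P/L_w = 18.7 / 14.5 = 1.29 kip/in (vertical).
Torsion M = P·e = 18.7 × 10 = 187 kip·in.
Critical point at (x, y) = (2.655, 3.75) from centroid. f_tx = M·y/J = 4.619 kip/in; f_ty = M·x/J = 3.27 kip/in.
Resultant f_max = √[f_tx² + (f_v + f_ty)²] = √[4.619² + (1.29 + 3.27)²] = 6.49 kip/in.
Capacity per unit length: φr_n = 0.75 × 0.6 × 80 × (0.707 × 0.625) = 15.91 kip/in.
6.49 ≤ 15.91 → adequate.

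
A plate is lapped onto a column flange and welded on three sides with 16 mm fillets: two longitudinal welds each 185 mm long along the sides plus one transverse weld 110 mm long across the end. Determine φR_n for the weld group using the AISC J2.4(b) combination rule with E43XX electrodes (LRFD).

E43XX → F_EXX = 430 MPa.
t_e = 0.707 × 16 = 11.31 mm.
R_nwl = 0.6 × 430 × 11.31 × 370 × 10⁻³ = 1080 kN (longitudinal, 2 welds).
R_nwt = 0.6 × 430 × 11.31 × 110 × 10⁻³ = 321 kN (transverse, base value).
(i) R_nwl + R_nwt = 1401 kN; (ii) 0.85 R_nwl + 1.5 R_nwt = 1399 kN.
R_n = max = 1401 kN [governs: (i)]; φR_n = 1051 kN.

φR_n ≈ 1050 kN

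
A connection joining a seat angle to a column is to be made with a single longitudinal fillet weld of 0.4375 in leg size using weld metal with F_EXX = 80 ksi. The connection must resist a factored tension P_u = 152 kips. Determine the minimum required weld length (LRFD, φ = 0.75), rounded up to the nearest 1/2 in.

L = 14 in

Throat t_e = 0.707 × 0.4375 = 0.3093 in.
φr_n = 0.75 × 0.6 × 80 × 0.3093 = 11.14 kips/in.
L_req = P_u / φr_n = 152 / 11.14 = 13.65 in total.
Round up → use L = 14 in.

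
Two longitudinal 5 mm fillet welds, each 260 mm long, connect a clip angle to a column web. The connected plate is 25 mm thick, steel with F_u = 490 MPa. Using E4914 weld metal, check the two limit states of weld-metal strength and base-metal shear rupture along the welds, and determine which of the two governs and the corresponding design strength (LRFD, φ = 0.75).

E49XX → F_EXX = 490 MPa.
t_e = 0.707 × 5 = 3.535 mm; L = 520 mm.
Weld metal: φR_n = 0.75 × 0.6 × 490 × 3.535 × 520 × 10⁻³ = 405.3 kN.
Base metal (shear rupture): φR_n = 0.75 × 0.6 × 490 × 25 × 520 × 10⁻³ = 2866 kN.
Governing: weld metal.

φR_n ≈ 405 kN (weld metal governs)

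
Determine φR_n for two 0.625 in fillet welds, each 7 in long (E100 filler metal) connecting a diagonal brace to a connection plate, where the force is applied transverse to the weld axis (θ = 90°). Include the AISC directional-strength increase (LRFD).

E100XX → F_EXX = 100 ksi.
t_e = 0.707 × 0.625 = 0.4419 in; A_we = 0.4419 × 14 = 6.186 in².
Directional factor: 1.0 + 0.5 sin^1.5(90°) = 1.5.
F_nw = 0.6 × 100 × 1.5 = 90 ksi.
φR_n = 0.75 × 90 × 6.186 = 417.6 kip.

φR_n ≈ 418 kip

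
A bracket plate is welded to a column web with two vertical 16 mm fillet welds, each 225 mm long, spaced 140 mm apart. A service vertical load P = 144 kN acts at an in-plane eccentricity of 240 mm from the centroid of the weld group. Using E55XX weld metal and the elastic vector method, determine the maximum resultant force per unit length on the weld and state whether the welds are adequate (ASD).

E55XX → F_EXX = 550 MPa.
Total weld length L_w = 450 mm. Treat welds as unit-width lines.
Polar moment about centroid: J = 2[d³/12 + d(b/2)²] = 2[225³/12 + 225×70²] = 4103000 mm³.
Direct shear f_v = P/L_w = 144×10³ / 450 = 320 N/mm (vertical).
Torsion M = P·e = 144×10³ × 240 = 34560000 N·mm.
Critical point at (x, y) = (70, 112.5) from centroid. f_tx = M·y/J = 947.5 N/mm; f_ty = M·x/J = 589.6 N/mm.
Resultant f_max = √[f_tx² + (f_v + f_ty)²] = √[947.5² + (320 + 589.6)²] = 1313 N/mm.
Capacity per unit length: r_n/Ω = (1/2.0) × 0.6 × 550 × (0.707 × 16) = 1866 N/mm.
1313 ≤ 1866 → adequate.

f_max ≈ 1310 N/mm; adequate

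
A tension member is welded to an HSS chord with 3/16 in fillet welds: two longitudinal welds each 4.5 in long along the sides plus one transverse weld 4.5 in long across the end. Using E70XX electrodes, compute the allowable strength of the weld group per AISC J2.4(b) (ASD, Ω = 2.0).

E70XX → F_EXX = 70 ksi.
t_e = 0.707 × 0.1875 = 0.1326 in.
R_nwl = 0.6 × 70 × 0.1326 × 9 = 50.11 kips (longitudinal, 2 welds).
R_nwt = 0.6 × 70 × 0.1326 × 4.5 = 25.05 kips (transverse, base value).
(i) R_nwl + R_nwt = 75.16 kips; (ii) 0.85 R_nwl + 1.5 R_nwt = 80.17 kips.
R_n = max = 80.17 kips [governs: (ii)]; R_n/Ω = 40.09 kips.

R_n/Ω ≈ 40.1 kips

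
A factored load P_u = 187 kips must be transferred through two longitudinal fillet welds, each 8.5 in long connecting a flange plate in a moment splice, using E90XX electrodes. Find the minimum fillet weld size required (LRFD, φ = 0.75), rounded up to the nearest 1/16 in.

E90XX → F_EXX = 90 ksi.
Total weld length L = 17 in.
Required throat t_e = P_u / (φ × 0.6 F_EXX × L) = 187 / (0.75 × 0.6 × 90 × 17) = 0.2716 in.
Required leg w = t_e / 0.707 = 0.3842 in → use 7/16 in.

w = 7/16 in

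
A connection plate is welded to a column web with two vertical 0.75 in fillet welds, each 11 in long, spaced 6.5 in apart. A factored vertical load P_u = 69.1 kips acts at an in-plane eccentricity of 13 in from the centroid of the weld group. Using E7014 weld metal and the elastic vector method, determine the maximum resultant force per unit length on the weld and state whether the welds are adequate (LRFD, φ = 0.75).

E70XX → F_EXX = 70 ksi.
Total weld length L_w = 22 in. Treat welds as unit-width lines.
Polar moment about centroid: J = 2[d³/12 + d(b/2)²] = 2[11³/12 + 11×3.25²] = 454.2 in³.
Direct shear f_v = P/L_w = 69.1 / 22 = 3.141 kip/in (vertical).
Torsion M = P·e = 69.1 × 13 = 898.3 kip·in.
Critical point at (x, y) = (3.25, 5.5) from centroid. f_tx = M·y/J = 10.88 kip/in; f_ty = M·x/J = 6.428 kip/in.
Resultant f_max = √[f_tx² + (f_v + f_ty)²] = √[10.88² + (3.141 + 6.428)²] = 14.49 kip/in.
Capacity per unit length: φr_n = 0.75 × 0.6 × 70 × (0.707 × 0.75) = 16.7 kip/in.
14.49 ≤ 16.7 → adequate.

f_max ≈ 14.5 kip/in; adequate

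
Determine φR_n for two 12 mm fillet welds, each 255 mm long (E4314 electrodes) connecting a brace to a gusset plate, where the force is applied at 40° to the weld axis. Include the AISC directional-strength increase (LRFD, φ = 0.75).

φR_n ≈ 1050 kN

E43XX → F_EXX = 430 MPa.
t_e = 0.707 × 12 = 8.484 mm; A_we = 8.484 × 510 = 4327 mm².
Directional factor: 1.0 + 0.5 sin^1.5(40°) = 1.258.
F_nw = 0.6 × 430 × 1.258 = 324.5 MPa.
φR_n = 0.75 × 324.5 × 4327 × 10⁻³ = 1053 kN.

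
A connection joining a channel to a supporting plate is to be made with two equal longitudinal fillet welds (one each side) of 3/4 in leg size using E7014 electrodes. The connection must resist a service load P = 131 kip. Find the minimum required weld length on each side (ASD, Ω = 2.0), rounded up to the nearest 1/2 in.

L = 6 in on each side

E70XX → F_EXX = 70 ksi.
Throat t_e = 0.707 × 0.75 = 0.5302 in.
r_n/Ω = (0.6 × 70 × 0.5302) / 2.0 = 11.14 kip/in.
L_req = P / (r_n/Ω) = 131 / 11.14 = 11.76 in total.
Per side: 11.76 / 2 = 5.882 in.
Round up → use L = 6 in on each side.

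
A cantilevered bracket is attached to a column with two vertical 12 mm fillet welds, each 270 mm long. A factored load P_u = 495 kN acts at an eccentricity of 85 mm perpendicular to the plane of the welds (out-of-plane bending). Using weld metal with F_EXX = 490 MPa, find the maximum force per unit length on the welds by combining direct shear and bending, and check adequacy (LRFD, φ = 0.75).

L_w = 2 × 270 = 540 mm; section modulus (unit throat) S = 2 × L²/6 = 24300 mm².
Direct shear f_v = P/L_w = 495×10³/540 = 916.7 N/mm.
Moment M = P × e = 495×10³ × 85 = 42075000 N·mm; bending f_b = M/S = 1731 N/mm.
f_max = √(f_v² + f_b²) = √(916.7² + 1731²) = 1959 N/mm.
φr_n = 0.75 × 0.6 × 490 × (0.707 × 12) = 1871 N/mm → NOT adequate.

f_max ≈ 1960 N/mm; NOT adequate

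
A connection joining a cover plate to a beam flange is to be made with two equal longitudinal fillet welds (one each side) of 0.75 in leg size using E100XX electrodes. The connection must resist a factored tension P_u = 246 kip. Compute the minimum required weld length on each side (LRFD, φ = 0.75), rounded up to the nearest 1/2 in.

L = 5.5 in on each side

E100XX → F_EXX = 100 ksi.
Throat t_e = 0.707 × 0.75 = 0.5302 in.
φr_n = 0.75 × 0.6 × 100 × 0.5302 = 23.86 kip/in.
L_req = P_u / φr_n = 246 / 23.86 = 10.31 in total.
Per side: 10.31 / 2 = 5.155 in.
Round up → use L = 5.5 in on each side.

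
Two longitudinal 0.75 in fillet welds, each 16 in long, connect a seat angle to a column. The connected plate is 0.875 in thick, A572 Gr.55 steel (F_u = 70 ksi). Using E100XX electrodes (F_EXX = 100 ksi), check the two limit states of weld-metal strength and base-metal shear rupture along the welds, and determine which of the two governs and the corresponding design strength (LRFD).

φR_n ≈ 764 kips (weld metal governs)

t_e = 0.707 × 0.75 = 0.5302 in; L = 32 in.
Weld metal: φR_n = 0.75 × 0.6 × 100 × 0.5302 × 32 = 763.6 kips.
Base metal (shear rupture): φR_n = 0.75 × 0.6 × 70 × 0.875 × 32 = 882 kips.
Governing: weld metal.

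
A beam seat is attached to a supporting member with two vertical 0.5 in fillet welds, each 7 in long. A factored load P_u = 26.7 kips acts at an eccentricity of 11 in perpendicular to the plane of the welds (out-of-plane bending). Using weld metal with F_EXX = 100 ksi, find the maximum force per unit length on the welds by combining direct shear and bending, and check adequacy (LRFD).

f_max ≈ 18.1 kip/in; NOT adequate

L_w = 2 × 7 = 14 in; section modulus (unit throat) S = 2 × L²/6 = 16.33 in².
Direct shear f_v = P/L_w = 26.7/14 = 1.907 kip/in.
Moment M = P × e = 26.7 × 11 = 293.7 kip·in; bending f_b = M/S = 17.98 kip/in.
f_max = √(f_v² + f_b²) = √(1.907² + 17.98²) = 18.08 kip/in.
φr_n = 0.75 × 0.6 × 100 × (0.707 × 0.5) = 15.91 kip/in → NOT adequate.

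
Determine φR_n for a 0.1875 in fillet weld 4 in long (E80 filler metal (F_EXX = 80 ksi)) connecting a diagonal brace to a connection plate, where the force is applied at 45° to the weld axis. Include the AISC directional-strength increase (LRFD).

φR_n ≈ 24.8 kip

t_e = 0.707 × 0.1875 = 0.1326 in; A_we = 0.1326 × 4 = 0.5302 in².
Directional factor: 1.0 + 0.5 sin^1.5(45°) = 1.297.
F_nw = 0.6 × 80 × 1.297 = 62.27 ksi.
φR_n = 0.75 × 62.27 × 0.5302 = 24.76 kip.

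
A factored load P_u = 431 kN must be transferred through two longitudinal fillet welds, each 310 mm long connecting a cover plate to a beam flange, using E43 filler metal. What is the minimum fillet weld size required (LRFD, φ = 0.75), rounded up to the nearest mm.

w = 6 mm

E43XX → F_EXX = 430 MPa.
Total weld length L = 620 mm.
Required throat t_e = P_u / (φ × 0.6 F_EXX × L) = 431 / (0.75 × 0.6 × 430 × 620 × 10⁻³) = 3.593 mm.
Required leg w = t_e / 0.707 = 5.081 mm → use 6 mm.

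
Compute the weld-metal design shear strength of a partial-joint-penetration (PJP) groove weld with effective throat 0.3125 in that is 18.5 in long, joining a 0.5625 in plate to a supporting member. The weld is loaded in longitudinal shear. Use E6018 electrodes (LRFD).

E60XX → F_EXX = 60 ksi.
Effective throat (given) t_e = 0.3125 in.
A_we = 0.3125 × 18.5 = 5.781 in².
F_nw = 0.6 F_EXX = 36 ksi.
φR_n = 0.75 × 36 × 5.781 = 156.1 kips.

φR_n ≈ 156 kips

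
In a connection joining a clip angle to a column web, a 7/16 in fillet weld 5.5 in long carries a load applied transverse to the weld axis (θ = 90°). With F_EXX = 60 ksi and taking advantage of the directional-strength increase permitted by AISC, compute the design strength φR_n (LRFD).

φR_n ≈ 68.9 kip

t_e = 0.707 × 0.4375 = 0.3093 in; A_we = 0.3093 × 5.5 = 1.701 in².
Directional factor: 1.0 + 0.5 sin^1.5(90°) = 1.5.
F_nw = 0.6 × 60 × 1.5 = 54 ksi.
φR_n = 0.75 × 54 × 1.701 = 68.9 kip.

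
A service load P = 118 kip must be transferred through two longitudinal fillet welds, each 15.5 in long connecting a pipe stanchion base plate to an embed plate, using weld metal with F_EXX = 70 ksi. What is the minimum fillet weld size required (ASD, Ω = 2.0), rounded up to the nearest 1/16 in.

w = 5/16 in

Total weld length L = 31 in.
Required throat t_e = P × Ω / (0.6 F_EXX × L) = 118 × 2.0 / (0.6 × 70 × 31) = 0.1813 in.
Required leg w = t_e / 0.707 = 0.2564 in → use 5/16 in.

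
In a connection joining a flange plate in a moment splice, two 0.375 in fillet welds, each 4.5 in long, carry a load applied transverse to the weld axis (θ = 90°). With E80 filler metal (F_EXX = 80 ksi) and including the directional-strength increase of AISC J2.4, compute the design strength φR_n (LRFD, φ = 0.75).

φR_n ≈ 129 kips

t_e = 0.707 × 0.375 = 0.2651 in; A_we = 0.2651 × 9 = 2.386 in².
Directional factor: 1.0 + 0.5 sin^1.5(90°) = 1.5.
F_nw = 0.6 × 80 × 1.5 = 72 ksi.
φR_n = 0.75 × 72 × 2.386 = 128.9 kips.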